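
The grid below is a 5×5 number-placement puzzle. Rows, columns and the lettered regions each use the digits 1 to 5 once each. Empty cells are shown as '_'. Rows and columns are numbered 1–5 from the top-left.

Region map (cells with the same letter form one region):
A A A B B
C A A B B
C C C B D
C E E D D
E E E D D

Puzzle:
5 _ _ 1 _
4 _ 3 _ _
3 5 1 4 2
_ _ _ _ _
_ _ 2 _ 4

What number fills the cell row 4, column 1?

2

row 1, column 3 = 4: row 1 has {1,5}; col 3 has {1,2,3}; region has {3,5} → only 4 remains.
row 1, column 5 = 3: row 1 has {1,4,5}; col 5 has {2,4}; region has {1,4} → only 3 remains.
row 2, column 5 = 5: row 2 has {3,4}; col 5 has {2,3,4}; region has {1,3,4} → only 5 remains.
row 4, column 1 = 2: row 4 has {}; col 1 has {3,4,5}; region has {1,3,4,5} → only 2 remains.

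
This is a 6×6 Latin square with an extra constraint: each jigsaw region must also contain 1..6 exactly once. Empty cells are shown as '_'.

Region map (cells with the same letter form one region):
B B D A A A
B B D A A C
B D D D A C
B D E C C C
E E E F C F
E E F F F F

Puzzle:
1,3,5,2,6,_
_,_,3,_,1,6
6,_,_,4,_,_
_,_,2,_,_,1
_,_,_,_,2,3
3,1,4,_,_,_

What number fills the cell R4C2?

R1C6 = 4 (sole candidate).
R2C4 = 5 (sole candidate).
R3C2 = 2 (sole candidate).
R3C3 = 1 (sole candidate).
R3C5 = 3 (sole candidate).
R3C6 = 5 (sole candidate).
R4C2 = 6: row 4 has {1,2}; col 2 has {1,2,3}; region has {1,2,3,4,5} → only 6 remains.

6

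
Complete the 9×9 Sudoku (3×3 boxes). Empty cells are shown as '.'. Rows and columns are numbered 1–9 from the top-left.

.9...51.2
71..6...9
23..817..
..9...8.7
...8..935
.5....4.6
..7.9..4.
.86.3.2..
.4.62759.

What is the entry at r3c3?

5

r2c7 = 3 (sole candidate).
r3c9 = 4 (sole candidate).
r7c2 = 2 (sole candidate).
r7c6 = 8 (sole candidate).
r7c7 = 6 (sole candidate).
r8c6 = 4 (sole candidate).
r8c9 = 1 (sole candidate).
r2c6 = 2 (sole candidate).
r3c3 = 5: row 3 has {1,2,3,4,7,8}; col 3 has {6,7,9}; box has {1,2,3,7,9} → only 5 remains.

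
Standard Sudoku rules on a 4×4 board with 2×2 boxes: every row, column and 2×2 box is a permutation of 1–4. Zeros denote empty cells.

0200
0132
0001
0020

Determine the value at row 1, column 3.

row 1, column 4 = 4: row 1 has {2}; col 4 has {1,2}; box has {2,3} → only 4 remains.
row 2, column 1 = 4: row 2 has {1,2,3}; col 1 has {}; box has {1,2} → only 4 remains.
row 3, column 3 = 4: row 3 has {1}; col 3 has {2,3}; box has {1,2} → only 4 remains.
row 4, column 4 = 3: row 4 has {2}; col 4 has {1,2,4}; box has {1,2,4} → only 3 remains.
row 1, column 1 = 3: row 1 has {2,4}; col 1 has {4}; box has {1,2,4} → only 3 remains.
row 1, column 3 = 1: row 1 has {2,3,4}; col 3 has {2,3,4}; box has {2,3,4} → only 1 remains.

1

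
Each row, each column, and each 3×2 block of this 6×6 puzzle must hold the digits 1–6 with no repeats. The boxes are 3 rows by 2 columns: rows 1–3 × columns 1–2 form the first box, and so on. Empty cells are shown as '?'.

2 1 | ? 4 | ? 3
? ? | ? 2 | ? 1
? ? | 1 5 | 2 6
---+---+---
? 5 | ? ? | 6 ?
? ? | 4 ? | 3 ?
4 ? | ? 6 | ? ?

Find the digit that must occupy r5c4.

r1c3 = 6 (sole candidate).
r1c5 = 5 (sole candidate).
r2c3 = 3 (sole candidate).
r2c5 = 4 (sole candidate).
r3c1 = 3 (sole candidate).
r3c2 = 4 (sole candidate).
r4c1 = 1 (sole candidate).
r4c3 = 2 (sole candidate).
r4c4 = 3 (sole candidate).
r4c6 = 4 (sole candidate).
r5c1 = 6 (sole candidate).
r5c2 = 2 (sole candidate).
r5c4 = 1: row 5 has {2,3,4,6}; col 4 has {2,3,4,5,6}; box has {2,3,4,6} → only 1 remains.

1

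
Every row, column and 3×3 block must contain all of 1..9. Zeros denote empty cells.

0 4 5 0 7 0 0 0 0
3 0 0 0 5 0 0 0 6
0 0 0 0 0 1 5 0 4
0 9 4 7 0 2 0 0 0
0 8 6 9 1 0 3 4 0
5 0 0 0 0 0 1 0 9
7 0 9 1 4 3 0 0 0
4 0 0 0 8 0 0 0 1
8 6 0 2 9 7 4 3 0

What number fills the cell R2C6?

R4C1 = 1: row 4 has {2,4,7,9}; col 1 has {3,4,5,7,8}; box has {4,5,6,8,9} → only 1 remains.
R5C1 = 2: row 5 has {1,3,4,6,8,9}; col 1 has {1,3,4,5,7,8}; box has {1,4,5,6,8,9} → only 2 remains.
R5C6 = 5: row 5 has {1,2,3,4,6,8,9}; col 6 has {1,2,3,7}; box has {1,2,7,9} → only 5 remains.
R5C9 = 7: row 5 has {1,2,3,4,5,6,8,9}; col 9 has {1,4,6,9}; box has {1,3,4,9} → only 7 remains.
R8C6 = 6: row 8 has {1,4,8}; col 6 has {1,2,3,5,7}; box has {1,2,3,4,7,8,9} → only 6 remains.
R9C3 = 1: row 9 has {2,3,4,6,7,8,9}; col 3 has {4,5,6,9}; box has {4,6,7,8,9} → only 1 remains.
R9C9 = 5: row 9 has {1,2,3,4,6,7,8,9}; col 9 has {1,4,6,7,9}; box has {1,3,4} → only 5 remains.
R4C9 = 8: row 4 has {1,2,4,7,9}; col 9 has {1,4,5,6,7,9}; box has {1,3,4,7,9} → only 8 remains.
R7C9 = 2: row 7 has {1,3,4,7,9}; col 9 has {1,4,5,6,7,8,9}; box has {1,3,4,5} → only 2 remains.
R8C4 = 5: row 8 has {1,4,6,8}; col 4 has {1,2,7,9}; box has {1,2,3,4,6,7,8,9} → only 5 remains.
R1C9 = 3: row 1 has {4,5,7}; col 9 has {1,2,4,5,6,7,8,9}; box has {4,5,6} → only 3 remains.
R4C7 = 6: row 4 has {1,2,4,7,8,9}; col 7 has {1,3,4,5}; box has {1,3,4,7,8,9} → only 6 remains.
R4C8 = 5: row 4 has {1,2,4,6,7,8,9}; col 8 has {3,4}; box has {1,3,4,6,7,8,9} → only 5 remains.
R6C8 = 2: row 6 has {1,5,9}; col 8 has {3,4,5}; box has {1,3,4,5,6,7,8,9} → only 2 remains.
R7C2 = 5: row 7 has {1,2,3,4,7,9}; col 2 has {4,6,8,9}; box has {1,4,6,7,8,9} → only 5 remains.
R7C7 = 8: row 7 has {1,2,3,4,5,7,9}; col 7 has {1,3,4,5,6}; box has {1,2,3,4,5} → only 8 remains.
R7C8 = 6: row 7 has {1,2,3,4,5,7,8,9}; col 8 has {2,3,4,5}; box has {1,2,3,4,5,8} → only 6 remains.
R4C5 = 3: row 4 has {1,2,4,5,6,7,8,9}; col 5 has {1,4,5,7,8,9}; box has {1,2,5,7,9} → only 3 remains.
R6C5 = 6: row 6 has {1,2,5,9}; col 5 has {1,3,4,5,7,8,9}; box has {1,2,3,5,7,9} → only 6 remains.
R3C5 = 2: row 3 has {1,4,5}; col 5 has {1,3,4,5,6,7,8,9}; box has {1,5,7} → only 2 remains.
R3C2 = 7: row 3 has {1,2,4,5}; col 2 has {4,5,6,8,9}; box has {3,4,5} → only 7 remains.
R3C3 = 8: row 3 has {1,2,4,5,7}; col 3 has {1,4,5,6,9}; box has {3,4,5,7} → only 8 remains.
R3C8 = 9: row 3 has {1,2,4,5,7,8}; col 8 has {2,3,4,5,6}; box has {3,4,5,6} → only 9 remains.
R6C2 = 3: row 6 has {1,2,5,6,9}; col 2 has {4,5,6,7,8,9}; box has {1,2,4,5,6,8,9} → only 3 remains.
R6C3 = 7: row 6 has {1,2,3,5,6,9}; col 3 has {1,4,5,6,8,9}; box has {1,2,3,4,5,6,8,9} → only 7 remains.
R8C2 = 2: row 8 has {1,4,5,6,8}; col 2 has {3,4,5,6,7,8,9}; box has {1,4,5,6,7,8,9} → only 2 remains.
R8C3 = 3: row 8 has {1,2,4,5,6,8}; col 3 has {1,4,5,6,7,8,9}; box has {1,2,4,5,6,7,8,9} → only 3 remains.
R8C8 = 7: row 8 has {1,2,3,4,5,6,8}; col 8 has {2,3,4,5,6,9}; box has {1,2,3,4,5,6,8} → only 7 remains.
R1C7 = 2: row 1 has {3,4,5,7}; col 7 has {1,3,4,5,6,8}; box has {3,4,5,6,9} → only 2 remains.
R2C2 = 1: row 2 has {3,5,6}; col 2 has {2,3,4,5,6,7,8,9}; box has {3,4,5,7,8} → only 1 remains.
R2C3 = 2: row 2 has {1,3,5,6}; col 3 has {1,3,4,5,6,7,8,9}; box has {1,3,4,5,7,8} → only 2 remains.
R2C7 = 7: row 2 has {1,2,3,5,6}; col 7 has {1,2,3,4,5,6,8}; box has {2,3,4,5,6,9} → only 7 remains.
R2C8 = 8: row 2 has {1,2,3,5,6,7}; col 8 has {2,3,4,5,6,7,9}; box has {2,3,4,5,6,7,9} → only 8 remains.
R3C1 = 6: row 3 has {1,2,4,5,7,8,9}; col 1 has {1,2,3,4,5,7,8}; box has {1,2,3,4,5,7,8} → only 6 remains.
R3C4 = 3: row 3 has {1,2,4,5,6,7,8,9}; col 4 has {1,2,5,7,9}; box has {1,2,5,7} → only 3 remains.
R8C7 = 9: row 8 has {1,2,3,4,5,6,7,8}; col 7 has {1,2,3,4,5,6,7,8}; box has {1,2,3,4,5,6,7,8} → only 9 remains.
R1C1 = 9: row 1 has {2,3,4,5,7}; col 1 has {1,2,3,4,5,6,7,8}; box has {1,2,3,4,5,6,7,8} → only 9 remains.
R1C6 = 8: row 1 has {2,3,4,5,7,9}; col 6 has {1,2,3,5,6,7}; box has {1,2,3,5,7} → only 8 remains.
R1C8 = 1: row 1 has {2,3,4,5,7,8,9}; col 8 has {2,3,4,5,6,7,8,9}; box has {2,3,4,5,6,7,8,9} → only 1 remains.
R2C4 = 4: row 2 has {1,2,3,5,6,7,8}; col 4 has {1,2,3,5,7,9}; box has {1,2,3,5,7,8} → only 4 remains.
R2C6 = 9: row 2 has {1,2,3,4,5,6,7,8}; col 6 has {1,2,3,5,6,7,8}; box has {1,2,3,4,5,7,8} → only 9 remains.

9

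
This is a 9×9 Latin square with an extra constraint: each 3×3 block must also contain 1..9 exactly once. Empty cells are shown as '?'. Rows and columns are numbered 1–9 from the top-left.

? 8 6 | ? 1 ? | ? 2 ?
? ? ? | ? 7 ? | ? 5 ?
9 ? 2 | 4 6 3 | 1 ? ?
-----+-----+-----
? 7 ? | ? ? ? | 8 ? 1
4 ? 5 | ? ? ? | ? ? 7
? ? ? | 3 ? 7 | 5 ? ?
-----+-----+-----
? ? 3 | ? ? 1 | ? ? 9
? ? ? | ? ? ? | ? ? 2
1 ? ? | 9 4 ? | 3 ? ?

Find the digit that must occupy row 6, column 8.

row 1, column 4 = 5: row 1 has {1,2,6,8}; col 4 has {3,4,9}; box has {1,3,4,6,7} → only 5 remains.
row 1, column 6 = 9: row 1 has {1,2,5,6,8}; col 6 has {1,3,7}; box has {1,3,4,5,6,7} → only 9 remains.
row 2, column 1 = 3: row 2 has {5,7}; col 1 has {1,4,9}; box has {2,6,8,9} → only 3 remains.
row 3, column 2 = 5: row 3 has {1,2,3,4,6,9}; col 2 has {7,8}; box has {2,3,6,8,9} → only 5 remains.
row 3, column 9 = 8: row 3 has {1,2,3,4,5,6,9}; col 9 has {1,2,7,9}; box has {1,2,5} → only 8 remains.
row 4, column 3 = 9: row 4 has {1,7,8}; col 3 has {2,3,5,6}; box has {4,5,7} → only 9 remains.
row 1, column 1 = 7: row 1 has {1,2,5,6,8,9}; col 1 has {1,3,4,9}; box has {2,3,5,6,8,9} → only 7 remains.
row 1, column 7 = 4: row 1 has {1,2,5,6,7,8,9}; col 7 has {1,3,5,8}; box has {1,2,5,8} → only 4 remains.
row 1, column 9 = 3: row 1 has {1,2,4,5,6,7,8,9}; col 9 has {1,2,7,8,9}; box has {1,2,4,5,8} → only 3 remains.
row 2, column 9 = 6: row 2 has {3,5,7}; col 9 has {1,2,3,7,8,9}; box has {1,2,3,4,5,8} → only 6 remains.
row 3, column 8 = 7: row 3 has {1,2,3,4,5,6,8,9}; col 8 has {2,5}; box has {1,2,3,4,5,6,8} → only 7 remains.
row 6, column 9 = 4: row 6 has {3,5,7}; col 9 has {1,2,3,6,7,8,9}; box has {1,5,7,8} → only 4 remains.
row 9, column 9 = 5: row 9 has {1,3,4,9}; col 9 has {1,2,3,4,6,7,8,9}; box has {2,3,9} → only 5 remains.
row 2, column 7 = 9: row 2 has {3,5,6,7}; col 7 has {1,3,4,5,8}; box has {1,2,3,4,5,6,7,8} → only 9 remains.
row 4, column 8 = 3: in row 4, 3 can only go here (every other open cell in that row sees a 3).
row 4, column 6 = 4: in row 4, 4 can only go here (every other open cell in that row sees a 4).
row 4, column 5 = 5: in row 4, 5 can only go here (every other open cell in that row sees a 5).
row 5, column 2 = 3: in row 5, 3 can only go here (every other open cell in that row sees a 3).
row 5, column 4 = 1: in row 5, 1 can only go here (every other open cell in that row sees a 1).
row 7, column 1 = 5: in row 7, 5 can only go here (every other open cell in that row sees a 5).
row 8, column 8 = 1: in row 8, 1 can only go here (every other open cell in that row sees a 1).
row 8, column 5 = 3: in row 8, 3 can only go here (every other open cell in that row sees a 3).
row 8, column 6 = 5: in row 8, 5 can only go here (every other open cell in that row sees a 5).
row 8, column 2 = 9: in row 8, 9 can only go here (every other open cell in that row sees a 9).
row 8, column 3 = 4: in row 8, 4 can only go here (every other open cell in that row sees a 4).
row 2, column 3 = 1: row 2 has {3,5,6,7,9}; col 3 has {2,3,4,5,6,9}; box has {2,3,5,6,7,8,9} → only 1 remains.
row 6, column 3 = 8: row 6 has {3,4,5,7}; col 3 has {1,2,3,4,5,6,9}; box has {3,4,5,7,9} → only 8 remains.
row 9, column 3 = 7: row 9 has {1,3,4,5,9}; col 3 has {1,2,3,4,5,6,8,9}; box has {1,3,4,5,9} → only 7 remains.
row 2, column 2 = 4: row 2 has {1,3,5,6,7,9}; col 2 has {3,5,7,8,9}; box has {1,2,3,5,6,7,8,9} → only 4 remains.
row 6, column 2 = 1: in row 6, 1 can only go here (every other open cell in that row sees a 1).
row 7, column 8 = 4: in row 7, 4 can only go here (every other open cell in that row sees a 4).
row 8, column 1 = 8: in column 1, 8 can only go here (every other open cell in that column sees an 8).
row 5, column 7 = 2: in column 7, 2 can only go here (every other open cell in that column sees a 2).
row 9, column 8 = 8: in column 8, 8 can only go here (every other open cell in that column sees an 8).
Singles propagation stalls; row 6, column 8 is still open with candidates {6,9}.
  Try row 6, column 8 = 6: this forces row 5, column 8=9, row 6, column 1=2, row 6, column 5=9, row 4, column 1=6, row 4, column 4=2, row 5, column 5=8, row 5, column 6=6, row 7, column 5=2; then row 9, column 6 has no candidate left — contradiction.
So row 6, column 8 = 9.

9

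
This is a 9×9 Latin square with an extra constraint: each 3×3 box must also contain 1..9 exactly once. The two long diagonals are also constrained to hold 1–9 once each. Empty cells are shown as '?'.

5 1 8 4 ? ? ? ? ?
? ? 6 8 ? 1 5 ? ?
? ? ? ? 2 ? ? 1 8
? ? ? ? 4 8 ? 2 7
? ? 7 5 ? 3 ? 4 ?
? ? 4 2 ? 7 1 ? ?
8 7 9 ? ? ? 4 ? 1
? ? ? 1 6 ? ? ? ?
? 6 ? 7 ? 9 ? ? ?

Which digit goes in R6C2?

R1C6 = 6: row 1 has {1,4,5,8}; col 6 has {1,3,7,8,9}; box has {1,2,4,8} → only 6 remains.
R1C9 = 3: row 1 has {1,4,5,6,8}; col 9 has {1,7,8}; box has {1,5,8}; anti-diagonal has {2,8,9} → only 3 remains.
R2C8 = 7: row 2 has {1,5,6,8}; col 8 has {1,2,4}; box has {1,3,5,8}; anti-diagonal has {2,3,8,9} → only 7 remains.
R3C3 = 3: row 3 has {1,2,8}; col 3 has {4,6,7,8,9}; box has {1,5,6,8}; main diagonal has {4,5,7} → only 3 remains.
R3C4 = 9: row 3 has {1,2,3,8}; col 4 has {1,2,4,5,7,8}; box has {1,2,4,6,8} → only 9 remains.
R3C6 = 5: row 3 has {1,2,3,8,9}; col 6 has {1,3,6,7,8,9}; box has {1,2,4,6,8,9} → only 5 remains.
R3C7 = 6: row 3 has {1,2,3,5,8,9}; col 7 has {1,4,5}; box has {1,3,5,7,8}; anti-diagonal has {2,3,7,8,9} → only 6 remains.
R4C4 = 6: row 4 has {2,4,7,8}; col 4 has {1,2,4,5,7,8,9}; box has {2,3,4,5,7,8}; main diagonal has {3,4,5,7} → only 6 remains.
R5C5 = 1: row 5 has {3,4,5,7}; col 5 has {2,4,6}; box has {2,3,4,5,6,7,8}; main diagonal has {3,4,5,6,7}; anti-diagonal has {2,3,6,7,8,9} → only 1 remains.
R6C5 = 9: row 6 has {1,2,4,7}; col 5 has {1,2,4,6}; box has {1,2,3,4,5,6,7,8} → only 9 remains.
R7C4 = 3: row 7 has {1,4,7,8,9}; col 4 has {1,2,4,5,6,7,8,9}; box has {1,6,7,9} → only 3 remains.
R7C5 = 5: row 7 has {1,3,4,7,8,9}; col 5 has {1,2,4,6,9}; box has {1,3,6,7,9} → only 5 remains.
R7C6 = 2: row 7 has {1,3,4,5,7,8,9}; col 6 has {1,3,5,6,7,8,9}; box has {1,3,5,6,7,9} → only 2 remains.
R7C8 = 6: row 7 has {1,2,3,4,5,7,8,9}; col 8 has {1,2,4,7}; box has {1,4} → only 6 remains.
R8C6 = 4: row 8 has {1,6}; col 6 has {1,2,3,5,6,7,8,9}; box has {1,2,3,5,6,7,9} → only 4 remains.
R9C1 = 4: row 9 has {6,7,9}; col 1 has {5,8}; box has {6,7,8,9}; anti-diagonal has {1,2,3,6,7,8,9} → only 4 remains.
R9C5 = 8: row 9 has {4,6,7,9}; col 5 has {1,2,4,5,6,9}; box has {1,2,3,4,5,6,7,9} → only 8 remains.
R9C9 = 2: row 9 has {4,6,7,8,9}; col 9 has {1,3,7,8}; box has {1,4,6}; main diagonal has {1,3,4,5,6,7} → only 2 remains.
R1C5 = 7: row 1 has {1,3,4,5,6,8}; col 5 has {1,2,4,5,6,8,9}; box has {1,2,4,5,6,8,9} → only 7 remains.
R1C8 = 9: row 1 has {1,3,4,5,6,7,8}; col 8 has {1,2,4,6,7}; box has {1,3,5,6,7,8} → only 9 remains.
R2C2 = 9: row 2 has {1,5,6,7,8}; col 2 has {1,6,7}; box has {1,3,5,6,8}; main diagonal has {1,2,3,4,5,6,7} → only 9 remains.
R2C5 = 3: row 2 has {1,5,6,7,8,9}; col 5 has {1,2,4,5,6,7,8,9}; box has {1,2,4,5,6,7,8,9} → only 3 remains.
R2C9 = 4: row 2 has {1,3,5,6,7,8,9}; col 9 has {1,2,3,7,8}; box has {1,3,5,6,7,8,9} → only 4 remains.
R3C1 = 7: row 3 has {1,2,3,5,6,8,9}; col 1 has {4,5,8}; box has {1,3,5,6,8,9} → only 7 remains.
R3C2 = 4: row 3 has {1,2,3,5,6,7,8,9}; col 2 has {1,6,7,9}; box has {1,3,5,6,7,8,9} → only 4 remains.
R8C2 = 5: row 8 has {1,4,6}; col 2 has {1,4,6,7,9}; box has {4,6,7,8,9}; anti-diagonal has {1,2,3,4,6,7,8,9} → only 5 remains.
R8C3 = 2: row 8 has {1,4,5,6}; col 3 has {3,4,6,7,8,9}; box has {4,5,6,7,8,9} → only 2 remains.
R8C8 = 8: row 8 has {1,2,4,5,6}; col 8 has {1,2,4,6,7,9}; box has {1,2,4,6}; main diagonal has {1,2,3,4,5,6,7,9} → only 8 remains.
R8C9 = 9: row 8 has {1,2,4,5,6,8}; col 9 has {1,2,3,4,7,8}; box has {1,2,4,6,8} → only 9 remains.
R9C3 = 1: row 9 has {2,4,6,7,8,9}; col 3 has {2,3,4,6,7,8,9}; box has {2,4,5,6,7,8,9} → only 1 remains.
R9C7 = 3: row 9 has {1,2,4,6,7,8,9}; col 7 has {1,4,5,6}; box has {1,2,4,6,8,9} → only 3 remains.
R9C8 = 5: row 9 has {1,2,3,4,6,7,8,9}; col 8 has {1,2,4,6,7,8,9}; box has {1,2,3,4,6,8,9} → only 5 remains.
R1C7 = 2: row 1 has {1,3,4,5,6,7,8,9}; col 7 has {1,3,4,5,6}; box has {1,3,4,5,6,7,8,9} → only 2 remains.
R2C1 = 2: row 2 has {1,3,4,5,6,7,8,9}; col 1 has {4,5,7,8}; box has {1,3,4,5,6,7,8,9} → only 2 remains.
R4C2 = 3: row 4 has {2,4,6,7,8}; col 2 has {1,4,5,6,7,9}; box has {4,7} → only 3 remains.
R4C3 = 5: row 4 has {2,3,4,6,7,8}; col 3 has {1,2,3,4,6,7,8,9}; box has {3,4,7} → only 5 remains.
R4C7 = 9: row 4 has {2,3,4,5,6,7,8}; col 7 has {1,2,3,4,5,6}; box has {1,2,4,7} → only 9 remains.
R5C7 = 8: row 5 has {1,3,4,5,7}; col 7 has {1,2,3,4,5,6,9}; box has {1,2,4,7,9} → only 8 remains.
R5C9 = 6: row 5 has {1,3,4,5,7,8}; col 9 has {1,2,3,4,7,8,9}; box has {1,2,4,7,8,9} → only 6 remains.
R6C1 = 6: row 6 has {1,2,4,7,9}; col 1 has {2,4,5,7,8}; box has {3,4,5,7} → only 6 remains.
R6C2 = 8: row 6 has {1,2,4,6,7,9}; col 2 has {1,3,4,5,6,7,9}; box has {3,4,5,6,7} → only 8 remains.

8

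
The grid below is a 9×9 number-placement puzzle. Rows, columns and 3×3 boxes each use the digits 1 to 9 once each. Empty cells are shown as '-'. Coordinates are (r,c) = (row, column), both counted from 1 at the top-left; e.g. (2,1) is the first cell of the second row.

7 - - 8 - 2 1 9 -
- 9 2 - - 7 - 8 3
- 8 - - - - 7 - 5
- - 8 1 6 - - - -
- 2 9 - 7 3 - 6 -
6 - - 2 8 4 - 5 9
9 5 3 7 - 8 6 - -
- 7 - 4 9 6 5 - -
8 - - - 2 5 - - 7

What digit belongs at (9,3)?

(2,7) = 4 (sole candidate).
(3,8) = 2 (sole candidate).
(4,6) = 9 (sole candidate).
(5,4) = 5 (sole candidate).
(5,7) = 8 (sole candidate).
(6,7) = 3 (sole candidate).
(7,5) = 1 (sole candidate).
(7,8) = 4 (sole candidate).
(7,9) = 2 (sole candidate).
(8,3) = 1 (sole candidate).
(8,8) = 3 (sole candidate).
(8,9) = 8 (sole candidate).
(9,4) = 3 (sole candidate).
(9,7) = 9 (sole candidate).
(9,8) = 1 (sole candidate).
(1,9) = 6 (sole candidate).
(2,4) = 6 (sole candidate).
(2,5) = 5 (sole candidate).
(3,4) = 9 (sole candidate).
(3,6) = 1 (sole candidate).
(4,7) = 2 (sole candidate).
(4,8) = 7 (sole candidate).
(4,9) = 4 (sole candidate).
(5,9) = 1 (sole candidate).
(6,2) = 1 (sole candidate).
(6,3) = 7 (sole candidate).
(8,1) = 2 (sole candidate).
(2,1) = 1 (sole candidate).
(4,2) = 3 (sole candidate).
(5,1) = 4 (sole candidate).
(1,2) = 4 (sole candidate).
(1,3) = 5 (sole candidate).
(1,5) = 3 (sole candidate).
(3,1) = 3 (sole candidate).
(3,3) = 6 (sole candidate).
(3,5) = 4 (sole candidate).
(4,1) = 5 (sole candidate).
(9,2) = 6 (sole candidate).
(9,3) = 4: row 9 has {1,2,3,5,6,7,8,9}; col 3 has {1,2,3,5,6,7,8,9}; box has {1,2,3,5,6,7,8,9} → only 4 remains.

4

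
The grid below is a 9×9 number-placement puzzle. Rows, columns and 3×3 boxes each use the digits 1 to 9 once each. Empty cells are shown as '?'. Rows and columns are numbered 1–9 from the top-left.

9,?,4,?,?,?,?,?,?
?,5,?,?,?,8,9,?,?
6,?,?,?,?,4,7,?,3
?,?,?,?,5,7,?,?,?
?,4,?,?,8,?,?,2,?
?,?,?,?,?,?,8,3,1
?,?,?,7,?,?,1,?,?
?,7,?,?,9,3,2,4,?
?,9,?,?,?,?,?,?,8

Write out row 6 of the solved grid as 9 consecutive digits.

row 1, column 5 = 7 (hidden single in row 1).
row 2, column 9 = 4 (hidden single in row 2).
row 3, column 4 = 9 (hidden single in row 3).
row 3, column 8 = 5 (hidden single in row 3).
row 1, column 7 = 6 (sole candidate).
row 1, column 9 = 2 (sole candidate).
row 2, column 8 = 1 (sole candidate).
row 4, column 7 = 4 (sole candidate).
row 5, column 7 = 5 (sole candidate).
row 9, column 7 = 3 (sole candidate).
row 1, column 8 = 8 (sole candidate).
row 9, column 8 = 7 (hidden single in row 9).
row 8, column 4 = 8 (hidden single in column 4).
row 2, column 5 = 3 (hidden single in column 5).
row 1, column 2 = 3 (hidden single in row 1).
row 2, column 4 = 6 (hidden single in row 2).
row 5, column 9 = 7 (hidden single in column 9).
row 3, column 5 = 2 (hidden single in box 2).
row 9, column 5 = 1 (hidden single in column 5).
Singles propagation stalls; row 6, column 2 is still open with candidates {2,6}.
  Try row 6, column 2 = 2: this forces row 6, column 4=4, row 6, column 5=6, row 6, column 6=9, row 7, column 5=4, row 5, column 6=1, row 1, column 6=5, row 5, column 1=3; then row 5, column 4 has no candidate left — contradiction.
So row 6, column 2 = 6.
row 6, column 5 = 4: row 6 has {1,3,6,8}; col 5 has {1,2,3,5,7,8,9}; box has {5,7,8} → only 4 remains.
row 7, column 5 = 6 (sole candidate).
row 7, column 8 = 9 (sole candidate).
row 7, column 9 = 5 (sole candidate).
row 8, column 9 = 6 (sole candidate).
row 4, column 8 = 6 (sole candidate).
row 4, column 9 = 9 (sole candidate).
row 6, column 4 = 2: row 6 has {1,3,4,6,8}; col 4 has {6,7,8,9}; box has {4,5,7,8} → only 2 remains.
row 6, column 6 = 9: row 6 has {1,2,3,4,6,8}; col 6 has {3,4,7,8}; box has {2,4,5,7,8} → only 9 remains.
row 7, column 6 = 2 (sole candidate).
row 9, column 6 = 5 (sole candidate).
row 1, column 6 = 1 (sole candidate).
row 5, column 6 = 6 (sole candidate).
row 7, column 2 = 8 (sole candidate).
row 7, column 3 = 3 (sole candidate).
row 9, column 4 = 4 (sole candidate).
row 1, column 4 = 5 (sole candidate).
row 3, column 2 = 1 (sole candidate).
row 3, column 3 = 8 (sole candidate).
row 4, column 2 = 2 (sole candidate).
row 4, column 3 = 1 (sole candidate).
row 4, column 4 = 3 (sole candidate).
row 5, column 1 = 3 (sole candidate).
row 5, column 3 = 9 (sole candidate).
row 5, column 4 = 1 (sole candidate).
row 7, column 1 = 4 (sole candidate).
row 8, column 3 = 5 (sole candidate).
row 9, column 1 = 2 (sole candidate).
row 9, column 3 = 6 (sole candidate).
row 2, column 1 = 7 (sole candidate).
row 2, column 3 = 2 (sole candidate).
row 4, column 1 = 8 (sole candidate).
row 6, column 1 = 5: row 6 has {1,2,3,4,6,8,9}; col 1 has {2,3,4,6,7,8,9}; box has {1,2,3,4,6,8,9} → only 5 remains.
row 6, column 3 = 7: row 6 has {1,2,3,4,5,6,8,9}; col 3 has {1,2,3,4,5,6,8,9}; box has {1,2,3,4,5,6,8,9} → only 7 remains.

567249831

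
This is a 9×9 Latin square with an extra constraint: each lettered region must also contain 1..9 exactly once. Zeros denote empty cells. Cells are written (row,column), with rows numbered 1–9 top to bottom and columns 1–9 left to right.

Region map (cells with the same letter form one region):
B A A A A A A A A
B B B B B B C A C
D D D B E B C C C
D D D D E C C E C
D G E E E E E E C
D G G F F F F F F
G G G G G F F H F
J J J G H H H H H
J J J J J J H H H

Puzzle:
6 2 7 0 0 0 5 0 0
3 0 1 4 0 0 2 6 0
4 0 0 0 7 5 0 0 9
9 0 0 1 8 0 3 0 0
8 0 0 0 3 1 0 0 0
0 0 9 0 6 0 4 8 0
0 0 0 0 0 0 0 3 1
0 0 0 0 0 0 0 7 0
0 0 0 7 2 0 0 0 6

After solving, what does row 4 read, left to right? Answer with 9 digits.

(2,5) = 9: row 2 has {1,2,3,4,6}; col 5 has {2,3,6,7,8}; region has {1,3,4,5,6} → only 9 remains.
(3,8) = 1: row 3 has {4,5,7,9}; col 8 has {3,6,7,8}; region has {2,3,9} → only 1 remains.
(1,5) = 1: in row 1, 1 can only go here (every other open cell in that row sees a 1).
(2,9) = 5: in row 2, 5 can only go here (every other open cell in that row sees a 5).
(6,2) = 1: in row 6, 1 can only go here (every other open cell in that row sees a 1).
(4,6) = 6: in column 6, 6 can only go here (every other open cell in that column sees a 6).
(3,7) = 8: row 3 has {1,4,5,7,9}; col 7 has {2,3,4,5}; region has {1,2,3,5,6,9} → only 8 remains.
(3,4) = 2: row 3 has {1,4,5,7,8,9}; col 4 has {1,4,7}; region has {1,3,4,5,6,9} → only 2 remains.
(5,7) = 6: in column 7, 6 can only go here (every other open cell in that column sees a 6).
(7,7) = 7: in column 7, 7 can only go here (every other open cell in that column sees a 7).
(6,1) = 7: in row 6, 7 can only go here (every other open cell in that row sees a 7).
(4,2) = 5: row 4 has {1,3,6,8,9}; col 2 has {1,2}; region has {1,4,7,8,9} → only 5 remains.
(4,3) = 2: row 4 has {1,3,5,6,8,9}; col 3 has {1,7,9}; region has {1,4,5,7,8,9} → only 2 remains.
(4,8) = 4: row 4 has {1,2,3,5,6,8,9}; col 8 has {1,3,6,7,8}; region has {1,3,6,7,8} → only 4 remains.
(4,9) = 7: row 4 has {1,2,3,4,5,6,8,9}; col 9 has {1,5,6,9}; region has {1,2,3,5,6,8,9} → only 7 remains.

952186347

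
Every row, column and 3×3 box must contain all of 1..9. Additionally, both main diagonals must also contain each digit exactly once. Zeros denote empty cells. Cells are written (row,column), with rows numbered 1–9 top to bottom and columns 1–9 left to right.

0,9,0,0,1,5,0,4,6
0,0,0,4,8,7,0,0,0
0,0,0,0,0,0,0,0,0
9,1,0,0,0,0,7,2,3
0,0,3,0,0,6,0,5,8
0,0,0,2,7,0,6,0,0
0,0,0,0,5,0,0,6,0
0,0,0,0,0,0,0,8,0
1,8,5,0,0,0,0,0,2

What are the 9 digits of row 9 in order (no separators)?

(1,4) = 3 (sole candidate).
(4,4) = 5 (sole candidate).
(4,5) = 4 (sole candidate).
(4,6) = 8 (sole candidate).
(5,5) = 9 (sole candidate).
(1,1) = 7 (sole candidate).
(2,8) = 3 (sole candidate).
(3,7) = 5 (sole candidate).
(4,3) = 6 (sole candidate).
(5,4) = 1 (sole candidate).
(5,7) = 4 (sole candidate).
(6,6) = 3 (sole candidate).
(7,7) = 1 (sole candidate).
(2,2) = 6 (sole candidate).
(3,3) = 4 (sole candidate).
(5,1) = 2 (sole candidate).
(5,2) = 7 (sole candidate).
(6,3) = 8 (sole candidate).
(7,3) = 7 (sole candidate).
(8,2) = 4 (sole candidate).
(1,3) = 2 (sole candidate).
(1,7) = 8 (sole candidate).
(2,1) = 5 (sole candidate).
(2,3) = 1 (sole candidate).
(2,9) = 9 (sole candidate).
(3,2) = 3 (sole candidate).
(6,1) = 4 (sole candidate).
(6,2) = 5 (sole candidate).
(6,9) = 1 (sole candidate).
(7,1) = 3 (sole candidate).
(7,2) = 2 (sole candidate).
(7,9) = 4 (sole candidate).
(8,1) = 6 (sole candidate).
(8,3) = 9 (sole candidate).
(8,4) = 7 (sole candidate).
(8,7) = 3 (sole candidate).
(8,9) = 5 (sole candidate).
(9,7) = 9: row 9 has {1,2,5,8}; col 7 has {1,3,4,5,6,7,8}; box has {1,2,3,4,5,6,8} → only 9 remains.
(9,8) = 7: row 9 has {1,2,5,8,9}; col 8 has {2,3,4,5,6,8}; box has {1,2,3,4,5,6,8,9} → only 7 remains.
(2,7) = 2 (sole candidate).
(3,1) = 8 (sole candidate).
(3,8) = 1 (sole candidate).
(3,9) = 7 (sole candidate).
(6,8) = 9 (sole candidate).
(7,6) = 9 (sole candidate).
(8,5) = 2 (sole candidate).
(8,6) = 1 (sole candidate).
(9,4) = 6: row 9 has {1,2,5,7,8,9}; col 4 has {1,2,3,4,5,7}; box has {1,2,5,7,9} → only 6 remains.
(9,5) = 3: row 9 has {1,2,5,6,7,8,9}; col 5 has {1,2,4,5,7,8,9}; box has {1,2,5,6,7,9} → only 3 remains.
(9,6) = 4: row 9 has {1,2,3,5,6,7,8,9}; col 6 has {1,3,5,6,7,8,9}; box has {1,2,3,5,6,7,9} → only 4 remains.

185634972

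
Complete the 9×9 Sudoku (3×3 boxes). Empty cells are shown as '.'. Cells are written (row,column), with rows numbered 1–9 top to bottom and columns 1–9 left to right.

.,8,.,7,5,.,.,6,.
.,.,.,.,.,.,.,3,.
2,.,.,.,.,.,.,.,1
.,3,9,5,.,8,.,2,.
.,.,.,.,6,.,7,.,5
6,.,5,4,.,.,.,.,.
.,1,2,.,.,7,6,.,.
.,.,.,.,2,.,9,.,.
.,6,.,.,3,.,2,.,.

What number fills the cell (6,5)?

(1,7) = 4: row 1 has {5,6,7,8}; col 7 has {2,6,7,9}; box has {1,3,6} → only 4 remains.
(4,7) = 1: row 4 has {2,3,5,8,9}; col 7 has {2,4,6,7,9}; box has {2,5,7} → only 1 remains.
(4,5) = 7: row 4 has {1,2,3,5,8,9}; col 5 has {2,3,5,6}; box has {4,5,6,8} → only 7 remains.
(4,1) = 4: row 4 has {1,2,3,5,7,8,9}; col 1 has {2,6}; box has {3,5,6,9} → only 4 remains.
(4,9) = 6: row 4 has {1,2,3,4,5,7,8,9}; col 9 has {1,5}; box has {1,2,5,7} → only 6 remains.
(5,2) = 2: row 5 has {5,6,7}; col 2 has {1,3,6,8}; box has {3,4,5,6,9} → only 2 remains.
(6,2) = 7: row 6 has {4,5,6}; col 2 has {1,2,3,6,8}; box has {2,3,4,5,6,9} → only 7 remains.
(5,8) = 4: in row 5, 4 can only go here (every other open cell in that row sees a 4).
(6,6) = 2: in row 6, 2 can only go here (every other open cell in that row sees a 2).
(1,9) = 2: in row 1, 2 can only go here (every other open cell in that row sees a 2).
(2,4) = 2: in row 2, 2 can only go here (every other open cell in that row sees a 2).
(6,5) = 1: in row 6, 1 can only go here (every other open cell in that row sees a 1).

1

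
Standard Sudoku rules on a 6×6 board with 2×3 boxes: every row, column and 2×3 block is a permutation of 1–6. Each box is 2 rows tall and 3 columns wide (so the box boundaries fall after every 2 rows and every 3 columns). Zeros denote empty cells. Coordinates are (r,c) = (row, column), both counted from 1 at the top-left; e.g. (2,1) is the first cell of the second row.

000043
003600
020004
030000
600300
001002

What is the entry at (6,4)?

(3,5) = 3 (hidden single in row 3).
(3,3) = 6 (hidden single in row 3).
(1,2) = 6 (hidden single in row 1).
(5,3) = 2 (hidden single in row 5).
(1,3) = 5 (sole candidate).
(4,3) = 4 (sole candidate).
(5,2) = 4 (hidden single in row 5).
(2,2) = 1 (sole candidate).
(2,6) = 5 (sole candidate).
(5,6) = 1 (sole candidate).
(6,2) = 5 (sole candidate).
(6,4) = 4: row 6 has {1,2,5}; col 4 has {3,6}; box has {1,2,3} → only 4 remains.

4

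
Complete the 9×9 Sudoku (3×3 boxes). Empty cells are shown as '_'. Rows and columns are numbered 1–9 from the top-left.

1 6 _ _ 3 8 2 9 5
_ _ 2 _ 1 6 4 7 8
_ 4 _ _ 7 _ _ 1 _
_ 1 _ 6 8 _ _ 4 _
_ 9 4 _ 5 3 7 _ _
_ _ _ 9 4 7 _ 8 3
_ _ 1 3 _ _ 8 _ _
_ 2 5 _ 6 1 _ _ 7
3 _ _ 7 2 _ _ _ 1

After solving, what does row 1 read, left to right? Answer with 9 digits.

R1C3 = 7: row 1 has {1,2,3,5,6,8,9}; col 3 has {1,2,4,5}; box has {1,2,4,6} → only 7 remains.
R1C4 = 4: row 1 has {1,2,3,5,6,7,8,9}; col 4 has {3,6,7,9}; box has {1,3,6,7,8} → only 4 remains.

167438295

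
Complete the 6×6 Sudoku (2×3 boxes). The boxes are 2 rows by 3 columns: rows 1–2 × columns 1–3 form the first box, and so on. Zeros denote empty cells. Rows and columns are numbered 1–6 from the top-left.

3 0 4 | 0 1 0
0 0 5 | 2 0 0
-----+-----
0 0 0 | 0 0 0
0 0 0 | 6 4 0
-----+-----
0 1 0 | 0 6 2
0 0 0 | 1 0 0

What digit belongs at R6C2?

4

R1C4 = 5 (sole candidate).
R1C6 = 6 (sole candidate).
R2C2 = 6 (sole candidate).
R2C5 = 3 (sole candidate).
R2C6 = 4 (sole candidate).
R3C4 = 3 (sole candidate).
R5C3 = 3 (sole candidate).
R5C4 = 4 (sole candidate).
R6C5 = 5 (sole candidate).
R6C6 = 3 (sole candidate).
R1C2 = 2 (sole candidate).
R2C1 = 1 (sole candidate).
R3C5 = 2 (sole candidate).
R5C1 = 5 (sole candidate).
R6C2 = 4: row 6 has {1,3,5}; col 2 has {1,2,6}; box has {1,3,5} → only 4 remains.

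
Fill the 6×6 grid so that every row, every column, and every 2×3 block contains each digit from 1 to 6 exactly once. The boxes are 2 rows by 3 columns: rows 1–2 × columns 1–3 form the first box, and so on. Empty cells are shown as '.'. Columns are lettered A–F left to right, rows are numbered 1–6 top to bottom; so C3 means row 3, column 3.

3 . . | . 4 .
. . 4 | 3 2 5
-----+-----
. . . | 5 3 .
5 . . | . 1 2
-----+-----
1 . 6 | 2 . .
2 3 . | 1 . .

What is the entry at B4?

D1 = 6 (sole candidate).
F1 = 1 (sole candidate).
A2 = 6 (sole candidate).
B2 = 1 (sole candidate).
A3 = 4 (sole candidate).
F3 = 6 (sole candidate).
B4 = 6: row 4 has {1,2,5}; col 2 has {1,3}; box has {4,5} → only 6 remains.

6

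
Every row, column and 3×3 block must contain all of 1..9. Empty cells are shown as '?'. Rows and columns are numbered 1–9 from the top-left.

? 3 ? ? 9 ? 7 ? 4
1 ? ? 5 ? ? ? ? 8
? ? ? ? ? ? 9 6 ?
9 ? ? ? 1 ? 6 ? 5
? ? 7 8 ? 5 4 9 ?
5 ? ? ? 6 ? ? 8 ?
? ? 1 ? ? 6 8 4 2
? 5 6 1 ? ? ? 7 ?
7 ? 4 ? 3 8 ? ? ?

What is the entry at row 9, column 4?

row 5, column 5 = 2: row 5 has {4,5,7,8,9}; col 5 has {1,3,6,9}; box has {1,5,6,8} → only 2 remains.
row 7, column 1 = 3: row 7 has {1,2,4,6,8}; col 1 has {1,5,7,9}; box has {1,4,5,6,7} → only 3 remains.
row 7, column 2 = 9: row 7 has {1,2,3,4,6,8}; col 2 has {3,5}; box has {1,3,4,5,6,7} → only 9 remains.
row 7, column 4 = 7: row 7 has {1,2,3,4,6,8,9}; col 4 has {1,5,8}; box has {1,3,6,8} → only 7 remains.
row 7, column 5 = 5: row 7 has {1,2,3,4,6,7,8,9}; col 5 has {1,2,3,6,9}; box has {1,3,6,7,8} → only 5 remains.
row 8, column 5 = 4: row 8 has {1,5,6,7}; col 5 has {1,2,3,5,6,9}; box has {1,3,5,6,7,8} → only 4 remains.
row 8, column 7 = 3: row 8 has {1,4,5,6,7}; col 7 has {4,6,7,8,9}; box has {2,4,7,8} → only 3 remains.
row 8, column 9 = 9: row 8 has {1,3,4,5,6,7}; col 9 has {2,4,5,8}; box has {2,3,4,7,8} → only 9 remains.
row 9, column 2 = 2: row 9 has {3,4,7,8}; col 2 has {3,5,9}; box has {1,3,4,5,6,7,9} → only 2 remains.
row 9, column 4 = 9: row 9 has {2,3,4,7,8}; col 4 has {1,5,7,8}; box has {1,3,4,5,6,7,8} → only 9 remains.

9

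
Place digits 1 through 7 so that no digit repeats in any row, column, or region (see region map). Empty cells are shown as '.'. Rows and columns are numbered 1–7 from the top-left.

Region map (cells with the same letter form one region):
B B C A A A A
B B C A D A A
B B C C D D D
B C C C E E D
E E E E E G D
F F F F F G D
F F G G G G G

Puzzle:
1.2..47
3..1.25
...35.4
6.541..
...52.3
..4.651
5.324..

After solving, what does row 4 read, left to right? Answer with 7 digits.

6754132

R1C2 = 5 (sole candidate).
R1C4 = 6 (sole candidate).
R1C5 = 3 (sole candidate).
R2C5 = 7 (sole candidate).
R3C6 = 6 (sole candidate).
R4C2 = 7: row 4 has {1,4,5,6}; col 2 has {5}; region has {2,3,4,5} → only 7 remains.
R4C6 = 3: row 4 has {1,4,5,6,7}; col 6 has {2,4,5,6}; region has {1,2,5} → only 3 remains.
R4C7 = 2: row 4 has {1,3,4,5,6,7}; col 7 has {1,3,4,5,7}; region has {1,3,4,5,6,7} → only 2 remains.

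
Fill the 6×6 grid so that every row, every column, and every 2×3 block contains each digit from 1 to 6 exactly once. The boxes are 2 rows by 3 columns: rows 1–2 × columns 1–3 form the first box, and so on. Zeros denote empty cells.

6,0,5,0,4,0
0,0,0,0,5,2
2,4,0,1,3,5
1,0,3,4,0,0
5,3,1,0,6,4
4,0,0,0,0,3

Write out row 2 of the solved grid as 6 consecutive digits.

R1C4 = 3: row 1 has {4,5,6}; col 4 has {1,4}; box has {2,4,5} → only 3 remains.
R1C6 = 1: row 1 has {3,4,5,6}; col 6 has {2,3,4,5}; box has {2,3,4,5} → only 1 remains.
R2C1 = 3: row 2 has {2,5}; col 1 has {1,2,4,5,6}; box has {5,6} → only 3 remains.
R2C2 = 1: row 2 has {2,3,5}; col 2 has {3,4}; box has {3,5,6} → only 1 remains.
R2C3 = 4: row 2 has {1,2,3,5}; col 3 has {1,3,5}; box has {1,3,5,6} → only 4 remains.
R2C4 = 6: row 2 has {1,2,3,4,5}; col 4 has {1,3,4}; box has {1,2,3,4,5} → only 6 remains.

314652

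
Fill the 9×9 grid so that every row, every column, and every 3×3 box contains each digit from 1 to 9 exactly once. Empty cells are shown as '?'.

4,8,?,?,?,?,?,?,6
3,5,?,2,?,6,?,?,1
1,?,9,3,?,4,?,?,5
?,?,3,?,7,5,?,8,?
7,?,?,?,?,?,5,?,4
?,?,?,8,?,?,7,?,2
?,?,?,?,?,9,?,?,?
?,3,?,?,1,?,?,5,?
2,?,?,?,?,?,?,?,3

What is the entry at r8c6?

2

r2c3 = 7: row 2 has {1,2,3,5,6}; col 3 has {3,9}; box has {1,3,4,5,8,9} → only 7 remains.
r3c5 = 8: row 3 has {1,3,4,5,9}; col 5 has {1,7}; box has {2,3,4,6} → only 8 remains.
r3c7 = 2: row 3 has {1,3,4,5,8,9}; col 7 has {5,7}; box has {1,5,6} → only 2 remains.
r3c8 = 7: row 3 has {1,2,3,4,5,8,9}; col 8 has {5,8}; box has {1,2,5,6} → only 7 remains.
r4c9 = 9: row 4 has {3,5,7,8}; col 9 has {1,2,3,4,5,6}; box has {2,4,5,7,8} → only 9 remains.
r1c3 = 2: row 1 has {4,6,8}; col 3 has {3,7,9}; box has {1,3,4,5,7,8,9} → only 2 remains.
r2c5 = 9: row 2 has {1,2,3,5,6,7}; col 5 has {1,7,8}; box has {2,3,4,6,8} → only 9 remains.
r2c8 = 4: row 2 has {1,2,3,5,6,7,9}; col 8 has {5,7,8}; box has {1,2,5,6,7} → only 4 remains.
r3c2 = 6: row 3 has {1,2,3,4,5,7,8,9}; col 2 has {3,5,8}; box has {1,2,3,4,5,7,8,9} → only 6 remains.
r4c1 = 6: row 4 has {3,5,7,8,9}; col 1 has {1,2,3,4,7}; box has {3,7} → only 6 remains.
r4c7 = 1: row 4 has {3,5,6,7,8,9}; col 7 has {2,5,7}; box has {2,4,5,7,8,9} → only 1 remains.
r1c5 = 5: row 1 has {2,4,6,8}; col 5 has {1,7,8,9}; box has {2,3,4,6,8,9} → only 5 remains.
r2c7 = 8: row 2 has {1,2,3,4,5,6,7,9}; col 7 has {1,2,5,7}; box has {1,2,4,5,6,7} → only 8 remains.
r4c4 = 4: row 4 has {1,3,5,6,7,8,9}; col 4 has {2,3,8}; box has {5,7,8} → only 4 remains.
r4c2 = 2: row 4 has {1,3,4,5,6,7,8,9}; col 2 has {3,5,6,8}; box has {3,6,7} → only 2 remains.
r5c3 = 8: in row 5, 8 can only go here (every other open cell in that row sees an 8).
r7c5 = 3: in row 7, 3 can only go here (every other open cell in that row sees a 3).
r6c5 = 6: row 6 has {2,7,8}; col 5 has {1,3,5,7,8,9}; box has {4,5,7,8} → only 6 remains.
r6c8 = 3: row 6 has {2,6,7,8}; col 8 has {4,5,7,8}; box has {1,2,4,5,7,8,9} → only 3 remains.
r9c5 = 4: row 9 has {2,3}; col 5 has {1,3,5,6,7,8,9}; box has {1,3,9} → only 4 remains.
r1c8 = 9: row 1 has {2,4,5,6,8}; col 8 has {3,4,5,7,8}; box has {1,2,4,5,6,7,8} → only 9 remains.
r5c5 = 2: row 5 has {4,5,7,8}; col 5 has {1,3,4,5,6,7,8,9}; box has {4,5,6,7,8} → only 2 remains.
r5c8 = 6: row 5 has {2,4,5,7,8}; col 8 has {3,4,5,7,8,9}; box has {1,2,3,4,5,7,8,9} → only 6 remains.
r6c6 = 1: row 6 has {2,3,6,7,8}; col 6 has {4,5,6,9}; box has {2,4,5,6,7,8} → only 1 remains.
r9c8 = 1: row 9 has {2,3,4}; col 8 has {3,4,5,6,7,8,9}; box has {3,5} → only 1 remains.
r1c6 = 7: row 1 has {2,4,5,6,8,9}; col 6 has {1,4,5,6,9}; box has {2,3,4,5,6,8,9} → only 7 remains.
r1c7 = 3: row 1 has {2,4,5,6,7,8,9}; col 7 has {1,2,5,7,8}; box has {1,2,4,5,6,7,8,9} → only 3 remains.
r5c4 = 9: row 5 has {2,4,5,6,7,8}; col 4 has {2,3,4,8}; box has {1,2,4,5,6,7,8} → only 9 remains.
r5c6 = 3: row 5 has {2,4,5,6,7,8,9}; col 6 has {1,4,5,6,7,9}; box has {1,2,4,5,6,7,8,9} → only 3 remains.
r7c8 = 2: row 7 has {3,9}; col 8 has {1,3,4,5,6,7,8,9}; box has {1,3,5} → only 2 remains.
r9c6 = 8: row 9 has {1,2,3,4}; col 6 has {1,3,4,5,6,7,9}; box has {1,3,4,9} → only 8 remains.
r1c4 = 1: row 1 has {2,3,4,5,6,7,8,9}; col 4 has {2,3,4,8,9}; box has {2,3,4,5,6,7,8,9} → only 1 remains.
r5c2 = 1: row 5 has {2,3,4,5,6,7,8,9}; col 2 has {2,3,5,6,8}; box has {2,3,6,7,8} → only 1 remains.
r8c6 = 2: row 8 has {1,3,5}; col 6 has {1,3,4,5,6,7,8,9}; box has {1,3,4,8,9} → only 2 remains.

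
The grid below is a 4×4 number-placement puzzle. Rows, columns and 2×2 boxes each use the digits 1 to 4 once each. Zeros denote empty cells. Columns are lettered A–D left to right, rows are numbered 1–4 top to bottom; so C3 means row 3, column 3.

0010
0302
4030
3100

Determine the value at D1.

A1 = 2 (sole candidate).
B1 = 4 (sole candidate).
D1 = 3: row 1 has {1,2,4}; col 4 has {2}; box has {1,2} → only 3 remains.

3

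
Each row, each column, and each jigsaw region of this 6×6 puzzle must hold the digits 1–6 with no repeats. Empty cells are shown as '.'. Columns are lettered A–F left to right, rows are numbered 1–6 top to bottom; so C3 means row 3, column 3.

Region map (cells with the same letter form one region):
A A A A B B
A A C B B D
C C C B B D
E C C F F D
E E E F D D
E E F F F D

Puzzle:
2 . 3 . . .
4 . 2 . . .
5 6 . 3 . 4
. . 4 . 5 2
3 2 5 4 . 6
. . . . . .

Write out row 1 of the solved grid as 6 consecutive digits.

253641

C3 = 1: row 3 has {3,4,5,6}; col 3 has {2,3,4,5}; region has {2,4,5,6} → only 1 remains.
E3 = 2: row 3 has {1,3,4,5,6}; col 5 has {5}; region has {3} → only 2 remains.
B4 = 3: row 4 has {2,4,5}; col 2 has {2,6}; region has {1,2,4,5,6} → only 3 remains.
E5 = 1: row 5 has {2,3,4,5,6}; col 5 has {2,5}; region has {2,4,6} → only 1 remains.
C6 = 6: row 6 has {}; col 3 has {1,2,3,4,5}; region has {4,5} → only 6 remains.
E6 = 3: row 6 has {6}; col 5 has {1,2,5}; region has {4,5,6} → only 3 remains.
F6 = 5: row 6 has {3,6}; col 6 has {2,4,6}; region has {1,2,4,6} → only 5 remains.
F1 = 1: row 1 has {2,3}; col 6 has {2,4,5,6}; region has {2,3} → only 1 remains.
E2 = 6: row 2 has {2,4}; col 5 has {1,2,3,5}; region has {1,2,3} → only 6 remains.
F2 = 3: row 2 has {2,4,6}; col 6 has {1,2,4,5,6}; region has {1,2,4,5,6} → only 3 remains.
D4 = 1: row 4 has {2,3,4,5}; col 4 has {3,4}; region has {3,4,5,6} → only 1 remains.
A6 = 1: row 6 has {3,5,6}; col 1 has {2,3,4,5}; region has {2,3,5} → only 1 remains.
B6 = 4: row 6 has {1,3,5,6}; col 2 has {2,3,6}; region has {1,2,3,5} → only 4 remains.
D6 = 2: row 6 has {1,3,4,5,6}; col 4 has {1,3,4}; region has {1,3,4,5,6} → only 2 remains.
B1 = 5: row 1 has {1,2,3}; col 2 has {2,3,4,6}; region has {2,3,4} → only 5 remains.
D1 = 6: row 1 has {1,2,3,5}; col 4 has {1,2,3,4}; region has {2,3,4,5} → only 6 remains.
E1 = 4: row 1 has {1,2,3,5,6}; col 5 has {1,2,3,5,6}; region has {1,2,3,6} → only 4 remains.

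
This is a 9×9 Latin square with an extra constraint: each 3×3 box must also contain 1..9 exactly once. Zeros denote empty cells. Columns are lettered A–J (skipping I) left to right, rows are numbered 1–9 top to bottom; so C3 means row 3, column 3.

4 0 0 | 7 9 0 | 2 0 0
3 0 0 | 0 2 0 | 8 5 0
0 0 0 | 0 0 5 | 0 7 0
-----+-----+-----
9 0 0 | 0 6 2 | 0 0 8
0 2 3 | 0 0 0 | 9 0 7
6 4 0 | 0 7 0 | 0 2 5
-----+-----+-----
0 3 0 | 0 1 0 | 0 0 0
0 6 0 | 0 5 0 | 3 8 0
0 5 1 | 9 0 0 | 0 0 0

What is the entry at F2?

C6 = 8: row 6 has {2,4,5,6,7}; col 3 has {1,3}; box has {2,3,4,6,9} → only 8 remains.
G6 = 1: row 6 has {2,4,5,6,7,8}; col 7 has {2,3,8,9}; box has {2,5,7,8,9} → only 1 remains.
G4 = 4: row 4 has {2,6,8,9}; col 7 has {1,2,3,8,9}; box has {1,2,5,7,8,9} → only 4 remains.
H4 = 3: row 4 has {2,4,6,8,9}; col 8 has {2,5,7,8}; box has {1,2,4,5,7,8,9} → only 3 remains.
H5 = 6: row 5 has {2,3,7,9}; col 8 has {2,3,5,7,8}; box has {1,2,3,4,5,7,8,9} → only 6 remains.
D6 = 3: row 6 has {1,2,4,5,6,7,8}; col 4 has {7,9}; box has {2,6,7} → only 3 remains.
F6 = 9: row 6 has {1,2,3,4,5,6,7,8}; col 6 has {2,5}; box has {2,3,6,7} → only 9 remains.
H9 = 4: row 9 has {1,5,9}; col 8 has {2,3,5,6,7,8}; box has {3,8} → only 4 remains.
H1 = 1: row 1 has {2,4,7,9}; col 8 has {2,3,4,5,6,7,8}; box has {2,5,7,8} → only 1 remains.
G3 = 6: row 3 has {5,7}; col 7 has {1,2,3,4,8,9}; box has {1,2,5,7,8} → only 6 remains.
H7 = 9: row 7 has {1,3}; col 8 has {1,2,3,4,5,6,7,8}; box has {3,4,8} → only 9 remains.
G9 = 7: row 9 has {1,4,5,9}; col 7 has {1,2,3,4,6,8,9}; box has {3,4,8,9} → only 7 remains.
B1 = 8: row 1 has {1,2,4,7,9}; col 2 has {2,3,4,5,6}; box has {3,4} → only 8 remains.
J1 = 3: row 1 has {1,2,4,7,8,9}; col 9 has {5,7,8}; box has {1,2,5,6,7,8} → only 3 remains.
G7 = 5: row 7 has {1,3,9}; col 7 has {1,2,3,4,6,7,8,9}; box has {3,4,7,8,9} → only 5 remains.
F1 = 6: row 1 has {1,2,3,4,7,8,9}; col 6 has {2,5,9}; box has {2,5,7,9} → only 6 remains.
C1 = 5: row 1 has {1,2,3,4,6,7,8,9}; col 3 has {1,3,8}; box has {3,4,8} → only 5 remains.
C4 = 7: row 4 has {2,3,4,6,8,9}; col 3 has {1,3,5,8}; box has {2,3,4,6,8,9} → only 7 remains.
B4 = 1: row 4 has {2,3,4,6,7,8,9}; col 2 has {2,3,4,5,6,8}; box has {2,3,4,6,7,8,9} → only 1 remains.
D4 = 5: row 4 has {1,2,3,4,6,7,8,9}; col 4 has {3,7,9}; box has {2,3,6,7,9} → only 5 remains.
A5 = 5: row 5 has {2,3,6,7,9}; col 1 has {3,4,6,9}; box has {1,2,3,4,6,7,8,9} → only 5 remains.
B3 = 9: row 3 has {5,6,7}; col 2 has {1,2,3,4,5,6,8}; box has {3,4,5,8} → only 9 remains.
C3 = 2: row 3 has {5,6,7,9}; col 3 has {1,3,5,7,8}; box has {3,4,5,8,9} → only 2 remains.
J3 = 4: row 3 has {2,5,6,7,9}; col 9 has {3,5,7,8}; box has {1,2,3,5,6,7,8} → only 4 remains.
C7 = 4: row 7 has {1,3,5,9}; col 3 has {1,2,3,5,7,8}; box has {1,3,5,6} → only 4 remains.
C8 = 9: row 8 has {3,5,6,8}; col 3 has {1,2,3,4,5,7,8}; box has {1,3,4,5,6} → only 9 remains.
B2 = 7: row 2 has {2,3,5,8}; col 2 has {1,2,3,4,5,6,8,9}; box has {2,3,4,5,8,9} → only 7 remains.
C2 = 6: row 2 has {2,3,5,7,8}; col 3 has {1,2,3,4,5,7,8,9}; box has {2,3,4,5,7,8,9} → only 6 remains.
J2 = 9: row 2 has {2,3,5,6,7,8}; col 9 has {3,4,5,7,8}; box has {1,2,3,4,5,6,7,8} → only 9 remains.
A3 = 1: row 3 has {2,4,5,6,7,9}; col 1 has {3,4,5,6,9}; box has {2,3,4,5,6,7,8,9} → only 1 remains.
D3 = 8: row 3 has {1,2,4,5,6,7,9}; col 4 has {3,5,7,9}; box has {2,5,6,7,9} → only 8 remains.
E3 = 3: row 3 has {1,2,4,5,6,7,8,9}; col 5 has {1,2,5,6,7,9}; box has {2,5,6,7,8,9} → only 3 remains.
E9 = 8: row 9 has {1,4,5,7,9}; col 5 has {1,2,3,5,6,7,9}; box has {1,5,9} → only 8 remains.
F9 = 3: row 9 has {1,4,5,7,8,9}; col 6 has {2,5,6,9}; box has {1,5,8,9} → only 3 remains.
E5 = 4: row 5 has {2,3,5,6,7,9}; col 5 has {1,2,3,5,6,7,8,9}; box has {2,3,5,6,7,9} → only 4 remains.
F7 = 7: row 7 has {1,3,4,5,9}; col 6 has {2,3,5,6,9}; box has {1,3,5,8,9} → only 7 remains.
F8 = 4: row 8 has {3,5,6,8,9}; col 6 has {2,3,5,6,7,9}; box has {1,3,5,7,8,9} → only 4 remains.
A9 = 2: row 9 has {1,3,4,5,7,8,9}; col 1 has {1,3,4,5,6,9}; box has {1,3,4,5,6,9} → only 2 remains.
J9 = 6: row 9 has {1,2,3,4,5,7,8,9}; col 9 has {3,4,5,7,8,9}; box has {3,4,5,7,8,9} → only 6 remains.
F2 = 1: row 2 has {2,3,5,6,7,8,9}; col 6 has {2,3,4,5,6,7,9}; box has {2,3,5,6,7,8,9} → only 1 remains.

1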